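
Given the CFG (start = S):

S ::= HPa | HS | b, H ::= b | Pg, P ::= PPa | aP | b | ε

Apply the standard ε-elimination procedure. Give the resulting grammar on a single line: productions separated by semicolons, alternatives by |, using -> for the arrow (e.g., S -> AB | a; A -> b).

S -> b | HS | Ha | HPa; H -> b | g | Pg; P -> a | b | Pa | aP | PPa

Nullable set: {P}.
S -> HPa: P nullable, giving HPa | Ha.
H -> Pg: P nullable, giving Pg | g.
Drop P -> ε.
P -> PPa: P, P nullable, giving PPa | Pa | a.
P -> aP: P nullable, giving a | aP.
Unchanged (no nullable symbols): S -> HS; S -> b; H -> b; P -> b.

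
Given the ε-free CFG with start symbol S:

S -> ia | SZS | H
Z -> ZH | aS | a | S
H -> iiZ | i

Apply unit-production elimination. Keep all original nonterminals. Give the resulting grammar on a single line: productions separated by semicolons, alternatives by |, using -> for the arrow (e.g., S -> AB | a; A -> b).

S -> i | ia | SZS | iiZ; H -> i | iiZ; Z -> a | i | ZH | aS | ia | SZS | iiZ

Unit productions: S->H, Z->S.
Unit pairs (A ⇒* B via units): (S,H), (Z,H), (Z,S).
S: inherits non-unit rules of {H, S} → SZS | i | ia | iiZ.
H: inherits non-unit rules of {H} → i | iiZ.
Z: inherits non-unit rules of {H, S, Z} → SZS | ZH | a | aS | i | ia | iiZ.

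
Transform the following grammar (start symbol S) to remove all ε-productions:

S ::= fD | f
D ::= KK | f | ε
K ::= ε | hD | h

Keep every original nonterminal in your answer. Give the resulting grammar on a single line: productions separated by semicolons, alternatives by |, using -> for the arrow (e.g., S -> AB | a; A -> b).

S -> f | fD; D -> K | f | KK; K -> h | hD

Nullable set: {D, K}.
S -> fD: D nullable, giving f | fD.
Drop D -> ε.
D -> KK: K, K nullable, giving K | KK.
Drop K -> ε.
K -> hD: D nullable, giving h | hD.
Unchanged (no nullable symbols): S -> f; D -> f; K -> h.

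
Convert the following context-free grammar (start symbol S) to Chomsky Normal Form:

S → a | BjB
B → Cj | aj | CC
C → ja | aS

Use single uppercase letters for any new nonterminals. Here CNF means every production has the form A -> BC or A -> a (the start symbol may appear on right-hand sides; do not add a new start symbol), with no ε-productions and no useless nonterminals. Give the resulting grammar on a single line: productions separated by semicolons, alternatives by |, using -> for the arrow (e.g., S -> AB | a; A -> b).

S -> a | BE; A -> j; B -> CA | CC | DA; C -> AD | DS; D -> a; E -> AB

No ε-productions.
No unit productions to eliminate.
TERM: introduce D -> a, A -> j and substitute in every rule of length ≥2.
BIN: S -> BAB becomes S -> BE, E -> AB.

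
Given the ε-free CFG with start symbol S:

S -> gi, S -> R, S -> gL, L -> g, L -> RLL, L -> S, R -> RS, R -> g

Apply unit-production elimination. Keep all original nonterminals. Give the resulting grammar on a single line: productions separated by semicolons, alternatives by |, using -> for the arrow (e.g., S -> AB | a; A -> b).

Unit productions: L->S, S->R.
Unit pairs (A ⇒* B via units): (L,R), (L,S), (S,R).
S: inherits non-unit rules of {R, S} → RS | g | gL | gi.
L: inherits non-unit rules of {L, R, S} → RLL | RS | g | gL | gi.
R: inherits non-unit rules of {R} → RS | g.

S -> g | RS | gL | gi; L -> g | RS | gL | gi | RLL; R -> g | RS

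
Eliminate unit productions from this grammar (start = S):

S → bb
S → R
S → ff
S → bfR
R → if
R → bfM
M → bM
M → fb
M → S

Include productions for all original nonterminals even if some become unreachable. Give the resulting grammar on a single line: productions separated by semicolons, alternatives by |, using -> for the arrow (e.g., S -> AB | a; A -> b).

Unit productions: M->S, S->R.
Unit pairs (A ⇒* B via units): (M,R), (M,S), (S,R).
S: inherits non-unit rules of {R, S} → bb | bfM | bfR | ff | if.
M: inherits non-unit rules of {M, R, S} → bM | bb | bfM | bfR | fb | ff | if.
R: inherits non-unit rules of {R} → bfM | if.

S -> bb | ff | if | bfM | bfR; M -> bM | bb | fb | ff | if | bfM | bfR; R -> if | bfM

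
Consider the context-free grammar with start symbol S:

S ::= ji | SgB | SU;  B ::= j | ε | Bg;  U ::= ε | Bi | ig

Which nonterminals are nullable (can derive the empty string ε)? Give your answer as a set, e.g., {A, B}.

Directly nullable (have an ε-rule): {B, U}.
Not nullable: S — each has a terminal in every rule's right-hand side or depends on a non-nullable symbol.

{B, U}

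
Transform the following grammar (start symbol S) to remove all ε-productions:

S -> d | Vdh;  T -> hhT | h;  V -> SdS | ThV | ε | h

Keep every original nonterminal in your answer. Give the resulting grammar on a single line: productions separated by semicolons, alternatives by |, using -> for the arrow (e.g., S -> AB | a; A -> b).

S -> d | dh | Vdh; T -> h | hhT; V -> h | Th | SdS | ThV

Nullable set: {V}.
S -> Vdh: V nullable, giving Vdh | dh.
Drop V -> ε.
V -> ThV: V nullable, giving Th | ThV.
Unchanged (no nullable symbols): S -> d; T -> h; T -> hhT; V -> SdS; V -> h.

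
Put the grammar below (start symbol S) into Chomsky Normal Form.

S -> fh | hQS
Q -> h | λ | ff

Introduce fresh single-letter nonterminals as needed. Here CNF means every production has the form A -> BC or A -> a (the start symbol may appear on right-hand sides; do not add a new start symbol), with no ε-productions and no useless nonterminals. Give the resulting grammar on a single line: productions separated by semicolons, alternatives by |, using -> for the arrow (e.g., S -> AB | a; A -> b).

Nullable: {Q}; after ε-elimination: S -> fh | hS | hQS; Q -> h | ff.
No unit productions to eliminate.
TERM: introduce A -> f, B -> h and substitute in every rule of length ≥2.
BIN: S -> BQS becomes S -> BC, C -> QS.

S -> AB | BC | BS; A -> f; B -> h; C -> QS; Q -> h | AA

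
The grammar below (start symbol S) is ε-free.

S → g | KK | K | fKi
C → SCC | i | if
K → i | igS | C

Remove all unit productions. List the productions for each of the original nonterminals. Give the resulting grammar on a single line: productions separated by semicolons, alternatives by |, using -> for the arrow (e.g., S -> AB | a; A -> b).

S -> g | i | KK | if | SCC | fKi | igS; C -> i | if | SCC; K -> i | if | SCC | igS

Unit productions: K->C, S->K.
Unit pairs (A ⇒* B via units): (K,C), (S,C), (S,K).
S: inherits non-unit rules of {C, K, S} → KK | SCC | fKi | g | i | if | igS.
C: inherits non-unit rules of {C} → SCC | i | if.
K: inherits non-unit rules of {C, K} → SCC | i | if | igS.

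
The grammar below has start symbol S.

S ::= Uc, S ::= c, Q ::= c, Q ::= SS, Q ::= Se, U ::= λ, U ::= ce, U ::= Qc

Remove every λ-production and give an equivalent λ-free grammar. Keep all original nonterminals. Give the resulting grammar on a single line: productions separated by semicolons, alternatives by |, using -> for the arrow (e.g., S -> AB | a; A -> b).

S -> c | Uc; Q -> c | SS | Se; U -> Qc | ce

Nullable set: {U}.
S -> Uc: U nullable, giving Uc | c.
Drop U -> λ.
Unchanged (no nullable symbols): S -> c; Q -> SS; Q -> Se; Q -> c; U -> Qc; U -> ce.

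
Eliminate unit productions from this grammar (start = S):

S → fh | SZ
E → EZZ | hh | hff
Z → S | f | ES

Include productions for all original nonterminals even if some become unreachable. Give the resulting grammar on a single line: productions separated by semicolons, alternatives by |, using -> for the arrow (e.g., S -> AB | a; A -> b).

S -> SZ | fh; E -> hh | EZZ | hff; Z -> f | ES | SZ | fh

Unit productions: Z->S.
Unit pairs (A ⇒* B via units): (Z,S).
S: inherits non-unit rules of {S} → SZ | fh.
E: inherits non-unit rules of {E} → EZZ | hff | hh.
Z: inherits non-unit rules of {S, Z} → ES | SZ | f | fh.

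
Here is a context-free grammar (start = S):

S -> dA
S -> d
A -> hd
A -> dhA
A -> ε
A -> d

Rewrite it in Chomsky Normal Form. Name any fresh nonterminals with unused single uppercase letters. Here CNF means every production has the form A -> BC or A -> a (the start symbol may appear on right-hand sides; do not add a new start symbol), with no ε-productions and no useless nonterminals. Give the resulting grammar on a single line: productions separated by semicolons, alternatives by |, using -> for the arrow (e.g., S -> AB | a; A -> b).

S -> d | BA; A -> d | BC | BD | CB; B -> d; C -> h; D -> CA

Nullable: {A}; after ε-elimination: S -> d | dA; A -> d | dh | hd | dhA.
No unit productions to eliminate.
TERM: introduce B -> d, C -> h and substitute in every rule of length ≥2.
BIN: A -> BCA becomes A -> BD, D -> CA.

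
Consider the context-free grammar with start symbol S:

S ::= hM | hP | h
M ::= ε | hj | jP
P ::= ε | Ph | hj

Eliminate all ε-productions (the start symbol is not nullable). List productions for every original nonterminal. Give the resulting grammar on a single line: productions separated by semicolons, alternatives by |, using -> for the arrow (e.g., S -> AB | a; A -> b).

S -> h | hM | hP; M -> j | hj | jP; P -> h | Ph | hj

Nullable set: {M, P}.
S -> hM: M nullable, giving h | hM.
S -> hP: P nullable, giving h | hP.
Drop M -> ε.
M -> jP: P nullable, giving j | jP.
Drop P -> ε.
P -> Ph: P nullable, giving Ph | h.
Unchanged (no nullable symbols): S -> h; M -> hj; P -> hj.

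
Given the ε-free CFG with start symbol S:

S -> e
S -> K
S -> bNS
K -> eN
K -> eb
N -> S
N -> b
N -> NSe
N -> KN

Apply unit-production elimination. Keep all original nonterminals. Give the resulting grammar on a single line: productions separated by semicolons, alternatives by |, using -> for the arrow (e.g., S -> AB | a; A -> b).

Unit productions: N->S, S->K.
Unit pairs (A ⇒* B via units): (N,K), (N,S), (S,K).
S: inherits non-unit rules of {K, S} → bNS | e | eN | eb.
K: inherits non-unit rules of {K} → eN | eb.
N: inherits non-unit rules of {K, N, S} → KN | NSe | b | bNS | e | eN | eb.

S -> e | eN | eb | bNS; K -> eN | eb; N -> b | e | KN | eN | eb | NSe | bNS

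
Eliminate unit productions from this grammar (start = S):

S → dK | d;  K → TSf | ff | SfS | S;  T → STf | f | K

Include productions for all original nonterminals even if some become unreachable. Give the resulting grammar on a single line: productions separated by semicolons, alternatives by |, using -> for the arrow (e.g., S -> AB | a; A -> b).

S -> d | dK; K -> d | dK | ff | SfS | TSf; T -> d | f | dK | ff | STf | SfS | TSf

Unit productions: K->S, T->K.
Unit pairs (A ⇒* B via units): (K,S), (T,K), (T,S).
S: inherits non-unit rules of {S} → d | dK.
K: inherits non-unit rules of {K, S} → SfS | TSf | d | dK | ff.
T: inherits non-unit rules of {K, S, T} → STf | SfS | TSf | d | dK | f | ff.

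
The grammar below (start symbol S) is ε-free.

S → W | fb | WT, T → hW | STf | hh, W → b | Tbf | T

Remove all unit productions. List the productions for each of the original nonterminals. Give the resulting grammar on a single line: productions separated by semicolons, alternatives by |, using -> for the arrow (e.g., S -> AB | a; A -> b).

S -> b | WT | fb | hW | hh | STf | Tbf; T -> hW | hh | STf; W -> b | hW | hh | STf | Tbf

Unit productions: S->W, W->T.
Unit pairs (A ⇒* B via units): (S,T), (S,W), (W,T).
S: inherits non-unit rules of {S, T, W} → STf | Tbf | WT | b | fb | hW | hh.
T: inherits non-unit rules of {T} → STf | hW | hh.
W: inherits non-unit rules of {T, W} → STf | Tbf | b | hW | hh.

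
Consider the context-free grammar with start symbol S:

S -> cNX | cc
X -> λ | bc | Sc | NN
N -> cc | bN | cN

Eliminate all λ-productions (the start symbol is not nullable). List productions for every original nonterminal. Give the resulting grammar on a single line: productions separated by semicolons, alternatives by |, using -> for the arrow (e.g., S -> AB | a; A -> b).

S -> cN | cc | cNX; N -> bN | cN | cc; X -> NN | Sc | bc

Nullable set: {X}.
S -> cNX: X nullable, giving cN | cNX.
Drop X -> λ.
Unchanged (no nullable symbols): S -> cc; N -> bN; N -> cN; N -> cc; X -> NN; X -> Sc; X -> bc.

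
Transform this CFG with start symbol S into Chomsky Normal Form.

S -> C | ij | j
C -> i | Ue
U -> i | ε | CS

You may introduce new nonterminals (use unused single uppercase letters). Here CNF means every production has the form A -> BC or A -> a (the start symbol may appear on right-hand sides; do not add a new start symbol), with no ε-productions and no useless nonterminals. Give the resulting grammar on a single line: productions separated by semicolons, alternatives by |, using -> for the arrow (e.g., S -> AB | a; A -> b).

Nullable: {U}; after ε-elimination: S -> C | j | ij; C -> e | i | Ue; U -> i | CS.
After unit-elimination: S -> e | i | j | Ue | ij; C -> e | i | Ue; U -> i | CS.
TERM: introduce A -> e, B -> i, D -> j and substitute in every rule of length ≥2.

S -> e | i | j | BD | UA; A -> e; B -> i; C -> e | i | UA; D -> j; U -> i | CS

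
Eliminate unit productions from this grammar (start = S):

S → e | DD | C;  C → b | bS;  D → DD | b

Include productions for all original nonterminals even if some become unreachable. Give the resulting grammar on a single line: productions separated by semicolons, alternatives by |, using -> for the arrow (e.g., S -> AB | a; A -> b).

S -> b | e | DD | bS; C -> b | bS; D -> b | DD

Unit productions: S->C.
Unit pairs (A ⇒* B via units): (S,C).
S: inherits non-unit rules of {C, S} → DD | b | bS | e.
C: inherits non-unit rules of {C} → b | bS.
D: inherits non-unit rules of {D} → DD | b.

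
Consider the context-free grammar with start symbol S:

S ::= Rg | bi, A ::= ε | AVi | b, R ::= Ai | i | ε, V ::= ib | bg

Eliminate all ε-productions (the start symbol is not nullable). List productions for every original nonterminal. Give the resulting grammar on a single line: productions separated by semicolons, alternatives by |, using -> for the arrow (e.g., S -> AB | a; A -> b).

Nullable set: {A, R}.
S -> Rg: R nullable, giving Rg | g.
Drop A -> ε.
A -> AVi: A nullable, giving AVi | Vi.
Drop R -> ε.
R -> Ai: A nullable, giving Ai | i.
Unchanged (no nullable symbols): S -> bi; A -> b; R -> i; V -> bg; V -> ib.

S -> g | Rg | bi; A -> b | Vi | AVi; R -> i | Ai; V -> bg | ib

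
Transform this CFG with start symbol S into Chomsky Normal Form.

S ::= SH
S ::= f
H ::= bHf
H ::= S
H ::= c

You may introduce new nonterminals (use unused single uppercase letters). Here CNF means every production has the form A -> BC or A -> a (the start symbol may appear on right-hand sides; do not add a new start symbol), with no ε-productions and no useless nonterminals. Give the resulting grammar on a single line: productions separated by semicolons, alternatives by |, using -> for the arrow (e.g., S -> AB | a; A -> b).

No ε-productions.
After unit-elimination: S -> f | SH; H -> c | f | SH | bHf.
TERM: introduce A -> b, B -> f and substitute in every rule of length ≥2.
BIN: H -> AHB becomes H -> AC, C -> HB.

S -> f | SH; A -> b; B -> f; C -> HB; H -> c | f | AC | SH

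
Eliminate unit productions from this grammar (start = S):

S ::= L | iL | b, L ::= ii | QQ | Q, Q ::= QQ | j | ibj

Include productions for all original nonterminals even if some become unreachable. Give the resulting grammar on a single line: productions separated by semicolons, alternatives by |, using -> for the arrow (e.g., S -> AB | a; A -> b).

S -> b | j | QQ | iL | ii | ibj; L -> j | QQ | ii | ibj; Q -> j | QQ | ibj

Unit productions: L->Q, S->L.
Unit pairs (A ⇒* B via units): (L,Q), (S,L), (S,Q).
S: inherits non-unit rules of {L, Q, S} → QQ | b | iL | ibj | ii | j.
L: inherits non-unit rules of {L, Q} → QQ | ibj | ii | j.
Q: inherits non-unit rules of {Q} → QQ | ibj | j.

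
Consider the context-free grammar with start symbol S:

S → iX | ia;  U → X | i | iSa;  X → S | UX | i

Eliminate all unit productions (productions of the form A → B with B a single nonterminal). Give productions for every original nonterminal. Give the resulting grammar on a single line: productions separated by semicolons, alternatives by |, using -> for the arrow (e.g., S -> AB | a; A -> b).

S -> iX | ia; U -> i | UX | iX | ia | iSa; X -> i | UX | iX | ia

Unit productions: U->X, X->S.
Unit pairs (A ⇒* B via units): (U,S), (U,X), (X,S).
S: inherits non-unit rules of {S} → iX | ia.
U: inherits non-unit rules of {S, U, X} → UX | i | iSa | iX | ia.
X: inherits non-unit rules of {S, X} → UX | i | iX | ia.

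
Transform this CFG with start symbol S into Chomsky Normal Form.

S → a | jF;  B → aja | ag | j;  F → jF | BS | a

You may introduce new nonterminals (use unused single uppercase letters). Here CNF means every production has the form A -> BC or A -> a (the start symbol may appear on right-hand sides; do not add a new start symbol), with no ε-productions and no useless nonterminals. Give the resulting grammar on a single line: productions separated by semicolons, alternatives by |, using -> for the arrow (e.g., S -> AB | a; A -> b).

S -> a | DF; A -> a; B -> j | AC | AE; C -> g; D -> j; E -> DA; F -> a | BS | DF

No ε-productions.
No unit productions to eliminate.
TERM: introduce A -> a, C -> g, D -> j and substitute in every rule of length ≥2.
BIN: B -> ADA becomes B -> AE, E -> DA.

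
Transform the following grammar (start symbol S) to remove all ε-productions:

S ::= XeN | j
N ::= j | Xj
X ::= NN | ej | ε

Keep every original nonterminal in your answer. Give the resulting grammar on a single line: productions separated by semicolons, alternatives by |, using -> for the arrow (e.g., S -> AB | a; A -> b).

S -> j | eN | XeN; N -> j | Xj; X -> NN | ej

Nullable set: {X}.
S -> XeN: X nullable, giving XeN | eN.
N -> Xj: X nullable, giving Xj | j.
Drop X -> ε.
Unchanged (no nullable symbols): S -> j; N -> j; X -> NN; X -> ej.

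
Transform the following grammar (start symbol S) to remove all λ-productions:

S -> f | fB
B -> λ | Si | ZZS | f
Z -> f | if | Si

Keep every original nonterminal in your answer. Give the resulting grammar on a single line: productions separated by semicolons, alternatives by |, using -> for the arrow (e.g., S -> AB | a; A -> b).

S -> f | fB; B -> f | Si | ZZS; Z -> f | Si | if

Nullable set: {B}.
S -> fB: B nullable, giving f | fB.
Drop B -> λ.
Unchanged (no nullable symbols): S -> f; B -> Si; B -> ZZS; B -> f; Z -> Si; Z -> f; Z -> if.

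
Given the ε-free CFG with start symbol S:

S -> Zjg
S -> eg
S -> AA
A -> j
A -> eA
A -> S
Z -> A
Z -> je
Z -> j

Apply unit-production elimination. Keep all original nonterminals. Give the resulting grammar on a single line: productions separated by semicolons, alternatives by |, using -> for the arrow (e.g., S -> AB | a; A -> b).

S -> AA | eg | Zjg; A -> j | AA | eA | eg | Zjg; Z -> j | AA | eA | eg | je | Zjg

Unit productions: A->S, Z->A.
Unit pairs (A ⇒* B via units): (A,S), (Z,A), (Z,S).
S: inherits non-unit rules of {S} → AA | Zjg | eg.
A: inherits non-unit rules of {A, S} → AA | Zjg | eA | eg | j.
Z: inherits non-unit rules of {A, S, Z} → AA | Zjg | eA | eg | j | je.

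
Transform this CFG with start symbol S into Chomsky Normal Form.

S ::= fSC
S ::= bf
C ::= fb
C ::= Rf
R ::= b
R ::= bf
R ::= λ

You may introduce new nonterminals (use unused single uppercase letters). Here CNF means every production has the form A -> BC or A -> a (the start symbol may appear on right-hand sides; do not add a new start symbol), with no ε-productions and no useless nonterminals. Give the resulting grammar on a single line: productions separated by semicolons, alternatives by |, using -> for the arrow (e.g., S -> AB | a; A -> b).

Nullable: {R}; after ε-elimination: S -> bf | fSC; C -> f | Rf | fb; R -> b | bf.
No unit productions to eliminate.
TERM: introduce B -> b, A -> f and substitute in every rule of length ≥2.
BIN: S -> ASC becomes S -> AD, D -> SC.

S -> AD | BA; A -> f; B -> b; C -> f | AB | RA; D -> SC; R -> b | BA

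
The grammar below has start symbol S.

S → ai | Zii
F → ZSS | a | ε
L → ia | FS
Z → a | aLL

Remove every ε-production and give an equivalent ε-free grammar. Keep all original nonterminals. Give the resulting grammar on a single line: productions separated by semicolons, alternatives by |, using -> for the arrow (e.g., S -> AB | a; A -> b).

S -> ai | Zii; F -> a | ZSS; L -> S | FS | ia; Z -> a | aLL

Nullable set: {F}.
Drop F -> ε.
L -> FS: F nullable, giving FS | S.
Unchanged (no nullable symbols): S -> Zii; S -> ai; F -> ZSS; F -> a; L -> ia; Z -> a; Z -> aLL.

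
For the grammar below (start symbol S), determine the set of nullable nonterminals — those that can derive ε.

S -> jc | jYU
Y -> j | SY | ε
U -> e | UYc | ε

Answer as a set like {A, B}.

{U, Y}

Directly nullable (have an ε-rule): {U, Y}.
Not nullable: S — each has a terminal in every rule's right-hand side or depends on a non-nullable symbol.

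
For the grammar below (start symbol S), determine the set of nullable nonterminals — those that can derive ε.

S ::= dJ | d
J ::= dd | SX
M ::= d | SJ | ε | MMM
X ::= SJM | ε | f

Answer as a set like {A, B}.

{M, X}

Directly nullable (have an ε-rule): {M, X}.
Not nullable: J, S — each has a terminal in every rule's right-hand side or depends on a non-nullable symbol.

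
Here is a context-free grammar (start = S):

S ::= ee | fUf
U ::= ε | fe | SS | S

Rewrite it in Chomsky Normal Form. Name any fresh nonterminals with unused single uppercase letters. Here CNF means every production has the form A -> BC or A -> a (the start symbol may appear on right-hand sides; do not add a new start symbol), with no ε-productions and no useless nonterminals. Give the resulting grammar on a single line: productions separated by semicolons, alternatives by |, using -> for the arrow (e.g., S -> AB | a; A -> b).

S -> AA | BB | BC; A -> e; B -> f; C -> UB; D -> UB; U -> AA | BA | BB | BD | SS

Nullable: {U}; after ε-elimination: S -> ee | ff | fUf; U -> S | SS | fe.
After unit-elimination: S -> ee | ff | fUf; U -> SS | ee | fe | ff | fUf.
TERM: introduce A -> e, B -> f and substitute in every rule of length ≥2.
BIN: S -> BUB becomes S -> BC, C -> UB; U -> BUB becomes U -> BD, D -> UB.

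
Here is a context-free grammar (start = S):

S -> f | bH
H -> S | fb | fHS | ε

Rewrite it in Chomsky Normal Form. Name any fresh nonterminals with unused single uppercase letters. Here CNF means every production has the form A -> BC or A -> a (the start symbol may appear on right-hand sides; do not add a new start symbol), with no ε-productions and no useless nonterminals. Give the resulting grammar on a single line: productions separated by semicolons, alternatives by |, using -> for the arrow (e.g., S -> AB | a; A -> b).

Nullable: {H}; after ε-elimination: S -> b | f | bH; H -> S | fS | fb | fHS.
After unit-elimination: S -> b | f | bH; H -> b | f | bH | fS | fb | fHS.
TERM: introduce A -> b, B -> f and substitute in every rule of length ≥2.
BIN: H -> BHS becomes H -> BC, C -> HS.

S -> b | f | AH; A -> b; B -> f; C -> HS; H -> b | f | AH | BA | BC | BS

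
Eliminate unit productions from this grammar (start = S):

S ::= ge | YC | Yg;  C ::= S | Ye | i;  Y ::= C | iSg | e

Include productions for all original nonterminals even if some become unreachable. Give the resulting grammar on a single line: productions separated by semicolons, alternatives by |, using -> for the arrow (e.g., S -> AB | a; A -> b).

S -> YC | Yg | ge; C -> i | YC | Ye | Yg | ge; Y -> e | i | YC | Ye | Yg | ge | iSg

Unit productions: C->S, Y->C.
Unit pairs (A ⇒* B via units): (C,S), (Y,C), (Y,S).
S: inherits non-unit rules of {S} → YC | Yg | ge.
C: inherits non-unit rules of {C, S} → YC | Ye | Yg | ge | i.
Y: inherits non-unit rules of {C, S, Y} → YC | Ye | Yg | e | ge | i | iSg.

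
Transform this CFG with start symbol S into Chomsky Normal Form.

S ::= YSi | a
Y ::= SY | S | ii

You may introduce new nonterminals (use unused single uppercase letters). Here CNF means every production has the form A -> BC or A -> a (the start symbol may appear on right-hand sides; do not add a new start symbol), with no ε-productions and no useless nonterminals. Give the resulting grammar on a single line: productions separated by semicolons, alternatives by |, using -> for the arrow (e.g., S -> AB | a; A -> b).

S -> a | YB; A -> i; B -> SA; C -> SA; Y -> a | AA | SY | YC

No ε-productions.
After unit-elimination: S -> a | YSi; Y -> a | SY | ii | YSi.
TERM: introduce A -> i and substitute in every rule of length ≥2.
BIN: S -> YSA becomes S -> YB, B -> SA; Y -> YSA becomes Y -> YC, C -> SA.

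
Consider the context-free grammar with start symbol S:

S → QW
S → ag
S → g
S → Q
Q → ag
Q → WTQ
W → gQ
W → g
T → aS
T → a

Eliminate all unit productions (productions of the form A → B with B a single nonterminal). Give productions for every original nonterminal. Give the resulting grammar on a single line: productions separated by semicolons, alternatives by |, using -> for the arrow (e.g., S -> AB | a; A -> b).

Unit productions: S->Q.
Unit pairs (A ⇒* B via units): (S,Q).
S: inherits non-unit rules of {Q, S} → QW | WTQ | ag | g.
Q: inherits non-unit rules of {Q} → WTQ | ag.
T: inherits non-unit rules of {T} → a | aS.
W: inherits non-unit rules of {W} → g | gQ.

S -> g | QW | ag | WTQ; Q -> ag | WTQ; T -> a | aS; W -> g | gQ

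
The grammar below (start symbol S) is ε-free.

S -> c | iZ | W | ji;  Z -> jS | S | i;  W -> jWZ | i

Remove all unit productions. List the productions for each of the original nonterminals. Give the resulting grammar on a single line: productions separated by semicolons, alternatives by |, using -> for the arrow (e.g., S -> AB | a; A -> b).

Unit productions: S->W, Z->S.
Unit pairs (A ⇒* B via units): (S,W), (Z,S), (Z,W).
S: inherits non-unit rules of {S, W} → c | i | iZ | jWZ | ji.
W: inherits non-unit rules of {W} → i | jWZ.
Z: inherits non-unit rules of {S, W, Z} → c | i | iZ | jS | jWZ | ji.

S -> c | i | iZ | ji | jWZ; W -> i | jWZ; Z -> c | i | iZ | jS | ji | jWZ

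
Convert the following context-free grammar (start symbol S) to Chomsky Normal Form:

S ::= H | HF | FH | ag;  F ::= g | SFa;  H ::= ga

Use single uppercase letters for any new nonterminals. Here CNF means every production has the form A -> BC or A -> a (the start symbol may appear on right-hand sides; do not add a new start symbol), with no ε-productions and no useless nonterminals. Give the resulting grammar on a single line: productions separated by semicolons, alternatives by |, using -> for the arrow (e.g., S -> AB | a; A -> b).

No ε-productions.
After unit-elimination: S -> FH | HF | ag | ga; F -> g | SFa; H -> ga.
TERM: introduce A -> a, B -> g and substitute in every rule of length ≥2.
BIN: F -> SFA becomes F -> SC, C -> FA.

S -> AB | BA | FH | HF; A -> a; B -> g; C -> FA; F -> g | SC; H -> BA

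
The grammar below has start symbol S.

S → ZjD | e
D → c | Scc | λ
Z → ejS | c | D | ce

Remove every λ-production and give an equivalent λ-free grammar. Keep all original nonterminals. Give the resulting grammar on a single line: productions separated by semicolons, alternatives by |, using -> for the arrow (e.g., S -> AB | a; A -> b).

S -> e | j | Zj | jD | ZjD; D -> c | Scc; Z -> D | c | ce | ejS

Nullable set: {D, Z}.
S -> ZjD: Z, D nullable, giving Zj | ZjD | j | jD.
Drop D -> λ.
Z -> D: D nullable, giving D.
Unchanged (no nullable symbols): S -> e; D -> Scc; D -> c; Z -> c; Z -> ce; Z -> ejS.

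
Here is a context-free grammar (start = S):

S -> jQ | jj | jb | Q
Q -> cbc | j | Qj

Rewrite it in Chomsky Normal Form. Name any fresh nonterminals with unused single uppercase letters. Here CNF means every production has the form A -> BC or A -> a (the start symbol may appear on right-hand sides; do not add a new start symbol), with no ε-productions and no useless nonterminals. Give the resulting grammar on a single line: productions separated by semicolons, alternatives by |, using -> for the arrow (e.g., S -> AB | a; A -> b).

S -> j | AA | AC | AQ | BE | QA; A -> j; B -> c; C -> b; D -> CB; E -> CB; Q -> j | BD | QA

No ε-productions.
After unit-elimination: S -> j | Qj | jQ | jb | jj | cbc; Q -> j | Qj | cbc.
TERM: introduce C -> b, B -> c, A -> j and substitute in every rule of length ≥2.
BIN: Q -> BCB becomes Q -> BD, D -> CB; S -> BCB becomes S -> BE, E -> CB.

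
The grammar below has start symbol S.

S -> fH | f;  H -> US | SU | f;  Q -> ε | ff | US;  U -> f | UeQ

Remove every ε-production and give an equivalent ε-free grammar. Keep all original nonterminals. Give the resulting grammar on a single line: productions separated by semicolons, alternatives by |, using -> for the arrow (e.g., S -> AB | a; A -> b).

Nullable set: {Q}.
Drop Q -> ε.
U -> UeQ: Q nullable, giving Ue | UeQ.
Unchanged (no nullable symbols): S -> f; S -> fH; H -> SU; H -> US; H -> f; Q -> US; Q -> ff; U -> f.

S -> f | fH; H -> f | SU | US; Q -> US | ff; U -> f | Ue | UeQ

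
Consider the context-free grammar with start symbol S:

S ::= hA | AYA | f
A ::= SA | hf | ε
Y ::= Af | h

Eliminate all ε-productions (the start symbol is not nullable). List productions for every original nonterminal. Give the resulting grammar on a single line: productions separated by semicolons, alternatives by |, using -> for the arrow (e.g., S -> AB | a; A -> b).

S -> Y | f | h | AY | YA | hA | AYA; A -> S | SA | hf; Y -> f | h | Af

Nullable set: {A}.
S -> AYA: A, A nullable, giving AY | AYA | Y | YA.
S -> hA: A nullable, giving h | hA.
Drop A -> ε.
A -> SA: A nullable, giving S | SA.
Y -> Af: A nullable, giving Af | f.
Unchanged (no nullable symbols): S -> f; A -> hf; Y -> h.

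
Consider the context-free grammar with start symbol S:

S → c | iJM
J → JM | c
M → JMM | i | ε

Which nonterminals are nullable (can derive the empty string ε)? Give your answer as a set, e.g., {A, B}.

Directly nullable (have an ε-rule): {M}.
Not nullable: J, S — each has a terminal in every rule's right-hand side or depends on a non-nullable symbol.

{M}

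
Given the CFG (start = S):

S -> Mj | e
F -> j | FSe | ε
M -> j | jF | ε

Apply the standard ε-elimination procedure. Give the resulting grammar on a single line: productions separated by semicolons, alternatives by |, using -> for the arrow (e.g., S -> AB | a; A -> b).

Nullable set: {F, M}.
S -> Mj: M nullable, giving Mj | j.
Drop F -> ε.
F -> FSe: F nullable, giving FSe | Se.
Drop M -> ε.
M -> jF: F nullable, giving j | jF.
Unchanged (no nullable symbols): S -> e; F -> j; M -> j.

S -> e | j | Mj; F -> j | Se | FSe; M -> j | jF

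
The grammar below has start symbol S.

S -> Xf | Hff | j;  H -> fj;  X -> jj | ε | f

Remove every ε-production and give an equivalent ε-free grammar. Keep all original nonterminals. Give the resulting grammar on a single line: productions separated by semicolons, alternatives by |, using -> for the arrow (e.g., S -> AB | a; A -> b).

S -> f | j | Xf | Hff; H -> fj; X -> f | jj

Nullable set: {X}.
S -> Xf: X nullable, giving Xf | f.
Drop X -> ε.
Unchanged (no nullable symbols): S -> Hff; S -> j; H -> fj; X -> f; X -> jj.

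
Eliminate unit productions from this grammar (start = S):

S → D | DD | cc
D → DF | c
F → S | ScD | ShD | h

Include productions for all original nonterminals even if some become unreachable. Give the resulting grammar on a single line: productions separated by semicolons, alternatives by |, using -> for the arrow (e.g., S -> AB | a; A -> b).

Unit productions: F->S, S->D.
Unit pairs (A ⇒* B via units): (F,D), (F,S), (S,D).
S: inherits non-unit rules of {D, S} → DD | DF | c | cc.
D: inherits non-unit rules of {D} → DF | c.
F: inherits non-unit rules of {D, F, S} → DD | DF | ScD | ShD | c | cc | h.

S -> c | DD | DF | cc; D -> c | DF; F -> c | h | DD | DF | cc | ScD | ShD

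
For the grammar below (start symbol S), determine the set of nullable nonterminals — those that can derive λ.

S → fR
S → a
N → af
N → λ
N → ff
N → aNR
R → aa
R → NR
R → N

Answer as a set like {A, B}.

Directly nullable (have an ε-rule): {N}.
R is nullable via R -> N (every symbol on the right is already known nullable).
Not nullable: S — each has a terminal in every rule's right-hand side or depends on a non-nullable symbol.

{N, R}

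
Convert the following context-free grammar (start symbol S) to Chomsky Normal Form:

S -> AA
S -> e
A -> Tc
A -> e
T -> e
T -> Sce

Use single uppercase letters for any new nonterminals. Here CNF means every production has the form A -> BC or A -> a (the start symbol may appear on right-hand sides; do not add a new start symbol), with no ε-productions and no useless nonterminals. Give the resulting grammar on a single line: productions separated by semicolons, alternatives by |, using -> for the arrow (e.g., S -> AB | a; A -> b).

No ε-productions.
No unit productions to eliminate.
TERM: introduce B -> c, C -> e and substitute in every rule of length ≥2.
BIN: T -> SBC becomes T -> SD, D -> BC.

S -> e | AA; A -> e | TB; B -> c; C -> e; D -> BC; T -> e | SD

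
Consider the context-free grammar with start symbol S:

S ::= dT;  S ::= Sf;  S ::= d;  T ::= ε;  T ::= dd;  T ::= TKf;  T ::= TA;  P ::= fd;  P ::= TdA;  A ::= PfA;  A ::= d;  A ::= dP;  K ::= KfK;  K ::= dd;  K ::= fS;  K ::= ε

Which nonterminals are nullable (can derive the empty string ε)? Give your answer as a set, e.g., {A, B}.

Directly nullable (have an ε-rule): {K, T}.
Not nullable: A, P, S — each has a terminal in every rule's right-hand side or depends on a non-nullable symbol.

{K, T}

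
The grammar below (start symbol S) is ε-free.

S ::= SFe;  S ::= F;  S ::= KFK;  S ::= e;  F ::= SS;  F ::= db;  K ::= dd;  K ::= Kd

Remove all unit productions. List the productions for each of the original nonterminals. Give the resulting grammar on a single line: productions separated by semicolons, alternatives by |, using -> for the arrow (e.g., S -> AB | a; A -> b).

Unit productions: S->F.
Unit pairs (A ⇒* B via units): (S,F).
S: inherits non-unit rules of {F, S} → KFK | SFe | SS | db | e.
F: inherits non-unit rules of {F} → SS | db.
K: inherits non-unit rules of {K} → Kd | dd.

S -> e | SS | db | KFK | SFe; F -> SS | db; K -> Kd | dd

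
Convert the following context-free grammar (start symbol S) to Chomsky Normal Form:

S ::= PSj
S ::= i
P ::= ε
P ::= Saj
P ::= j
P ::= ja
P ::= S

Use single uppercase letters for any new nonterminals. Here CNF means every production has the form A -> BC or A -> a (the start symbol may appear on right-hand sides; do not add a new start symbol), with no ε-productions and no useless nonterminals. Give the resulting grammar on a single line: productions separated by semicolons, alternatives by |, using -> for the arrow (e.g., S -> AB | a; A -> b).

Nullable: {P}; after ε-elimination: S -> i | Sj | PSj; P -> S | j | ja | Saj.
After unit-elimination: S -> i | Sj | PSj; P -> i | j | Sj | ja | PSj | Saj.
TERM: introduce B -> a, A -> j and substitute in every rule of length ≥2.
BIN: P -> PSA becomes P -> PC, C -> SA; P -> SBA becomes P -> SD, D -> BA; S -> PSA becomes S -> PE, E -> SA.

S -> i | PE | SA; A -> j; B -> a; C -> SA; D -> BA; E -> SA; P -> i | j | AB | PC | SA | SD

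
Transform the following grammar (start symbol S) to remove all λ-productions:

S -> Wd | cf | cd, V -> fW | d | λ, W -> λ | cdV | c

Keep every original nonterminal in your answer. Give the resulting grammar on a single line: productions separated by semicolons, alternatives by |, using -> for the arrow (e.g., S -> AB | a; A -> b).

S -> d | Wd | cd | cf; V -> d | f | fW; W -> c | cd | cdV

Nullable set: {V, W}.
S -> Wd: W nullable, giving Wd | d.
Drop V -> λ.
V -> fW: W nullable, giving f | fW.
Drop W -> λ.
W -> cdV: V nullable, giving cd | cdV.
Unchanged (no nullable symbols): S -> cd; S -> cf; V -> d; W -> c.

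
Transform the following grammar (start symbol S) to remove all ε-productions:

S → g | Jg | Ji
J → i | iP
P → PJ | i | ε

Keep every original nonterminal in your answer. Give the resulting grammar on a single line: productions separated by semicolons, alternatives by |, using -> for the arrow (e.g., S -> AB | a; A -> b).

Nullable set: {P}.
J -> iP: P nullable, giving i | iP.
Drop P -> ε.
P -> PJ: P nullable, giving J | PJ.
Unchanged (no nullable symbols): S -> Jg; S -> Ji; S -> g; J -> i; P -> i.

S -> g | Jg | Ji; J -> i | iP; P -> J | i | PJ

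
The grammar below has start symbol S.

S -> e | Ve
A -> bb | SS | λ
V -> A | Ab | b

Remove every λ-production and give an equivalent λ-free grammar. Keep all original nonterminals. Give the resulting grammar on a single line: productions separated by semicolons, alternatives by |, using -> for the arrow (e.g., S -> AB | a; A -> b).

Nullable set: {A, V}.
S -> Ve: V nullable, giving Ve | e.
Drop A -> λ.
V -> A: A nullable, giving A.
V -> Ab: A nullable, giving Ab | b.
Unchanged (no nullable symbols): S -> e; A -> SS; A -> bb; V -> b.

S -> e | Ve; A -> SS | bb; V -> A | b | Ab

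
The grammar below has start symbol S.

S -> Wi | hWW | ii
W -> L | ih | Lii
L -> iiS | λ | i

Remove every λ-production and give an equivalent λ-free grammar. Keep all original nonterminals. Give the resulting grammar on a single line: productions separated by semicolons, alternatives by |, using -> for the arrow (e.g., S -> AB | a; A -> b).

S -> h | i | Wi | hW | ii | hWW; L -> i | iiS; W -> L | ih | ii | Lii

Nullable set: {L, W}.
S -> Wi: W nullable, giving Wi | i.
S -> hWW: W, W nullable, giving h | hW | hWW.
Drop L -> λ.
W -> L: L nullable, giving L.
W -> Lii: L nullable, giving Lii | ii.
Unchanged (no nullable symbols): S -> ii; L -> i; L -> iiS; W -> ih.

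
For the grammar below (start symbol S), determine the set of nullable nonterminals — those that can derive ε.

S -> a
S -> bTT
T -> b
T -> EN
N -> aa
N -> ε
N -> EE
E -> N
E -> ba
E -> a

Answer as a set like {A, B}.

Directly nullable (have an ε-rule): {N}.
E is nullable via E -> N (every symbol on the right is already known nullable).
T is nullable via T -> EN (every symbol on the right is already known nullable).
Not nullable: S — each has a terminal in every rule's right-hand side or depends on a non-nullable symbol.

{E, N, T}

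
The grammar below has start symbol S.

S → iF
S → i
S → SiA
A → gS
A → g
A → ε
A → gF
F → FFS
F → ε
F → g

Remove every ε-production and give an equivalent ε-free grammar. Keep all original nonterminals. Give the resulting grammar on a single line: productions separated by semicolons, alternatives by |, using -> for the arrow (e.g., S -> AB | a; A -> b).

S -> i | Si | iF | SiA; A -> g | gF | gS; F -> S | g | FS | FFS

Nullable set: {A, F}.
S -> SiA: A nullable, giving Si | SiA.
S -> iF: F nullable, giving i | iF.
Drop A -> ε.
A -> gF: F nullable, giving g | gF.
Drop F -> ε.
F -> FFS: F, F nullable, giving FFS | FS | S.
Unchanged (no nullable symbols): S -> i; A -> g; A -> gS; F -> g.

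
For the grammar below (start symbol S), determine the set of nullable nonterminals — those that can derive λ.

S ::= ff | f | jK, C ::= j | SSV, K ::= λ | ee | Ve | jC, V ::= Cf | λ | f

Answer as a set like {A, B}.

{K, V}

Directly nullable (have an ε-rule): {K, V}.
Not nullable: C, S — each has a terminal in every rule's right-hand side or depends on a non-nullable symbol.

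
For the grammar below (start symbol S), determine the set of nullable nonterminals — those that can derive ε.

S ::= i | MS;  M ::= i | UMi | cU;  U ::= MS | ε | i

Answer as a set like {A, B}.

Directly nullable (have an ε-rule): {U}.
Not nullable: M, S — each has a terminal in every rule's right-hand side or depends on a non-nullable symbol.

{U}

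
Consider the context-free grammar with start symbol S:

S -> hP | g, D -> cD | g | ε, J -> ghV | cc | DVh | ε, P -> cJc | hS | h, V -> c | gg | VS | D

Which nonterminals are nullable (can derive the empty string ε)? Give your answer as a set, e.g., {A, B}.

Directly nullable (have an ε-rule): {D, J}.
V is nullable via V -> D (every symbol on the right is already known nullable).
Not nullable: P, S — each has a terminal in every rule's right-hand side or depends on a non-nullable symbol.

{D, J, V}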